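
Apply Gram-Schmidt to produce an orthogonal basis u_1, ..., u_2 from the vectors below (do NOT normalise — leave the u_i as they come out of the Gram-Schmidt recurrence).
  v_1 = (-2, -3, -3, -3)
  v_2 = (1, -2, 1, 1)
Orthogonal basis:
  u_1 = (-2, -3, -3, -3)
  u_2 = (27/31, -68/31, 25/31, 25/31)

Apply the Gram-Schmidt recurrence
  u_1 = v_1
  u_i = v_i − Σ_{j<i} ((v_i · u_j) / (u_j · u_j)) · u_j.

Step by step this gives:
  u_1 = (-2, -3, -3, -3)
  u_2 = (27/31, -68/31, 25/31, 25/31)

Orthogonality check:
  u_2 · u_1 = 0 (should be 0)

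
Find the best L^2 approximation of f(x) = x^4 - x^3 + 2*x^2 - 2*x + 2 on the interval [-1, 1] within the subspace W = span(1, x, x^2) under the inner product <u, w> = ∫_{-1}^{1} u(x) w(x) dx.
g(x) = 20*x^2/7 - 13*x/5 + 67/35

The best approximation g ∈ W is the orthogonal projection of f onto W. Writing g = a_0 + a_1 x + a_2 x^2, the coefficients solve the normal equations G · a = b where
  G_{ij} = <φ_i, φ_j> and b_i = <f, φ_i>, with φ_0 = 1, φ_1 = x, φ_2 = x^2.
G =
  [2, 0, 2/3]
  [0, 2/3, 0]
  [2/3, 0, 2/5],
b = (86/15, -26/15, 254/105).
Solving gives a_0 = 67/35, a_1 = -13/5, a_2 = 20/7, so
  g(x) = 20*x^2/7 - 13*x/5 + 67/35.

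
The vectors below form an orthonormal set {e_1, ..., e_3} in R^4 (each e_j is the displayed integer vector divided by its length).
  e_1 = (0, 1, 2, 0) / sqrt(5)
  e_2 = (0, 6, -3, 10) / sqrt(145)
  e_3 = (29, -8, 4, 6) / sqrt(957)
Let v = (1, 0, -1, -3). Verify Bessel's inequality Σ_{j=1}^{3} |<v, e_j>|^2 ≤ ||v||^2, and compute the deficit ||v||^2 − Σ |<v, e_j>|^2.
Σ |<v, e_j>|^2 = 194/33; ||v||^2 = 11; deficit = 169/33

Write each e_j = u_j / sqrt(<u_j, u_j>) where u_j is the displayed integer vector. Then <v, e_j> = <v, u_j> / sqrt(<u_j, u_j>), so |<v, e_j>|^2 = <v, u_j>^2 / <u_j, u_j>.
Coefficients: <v, e_1> = -2/sqrt(5), <v, e_2> = -27/sqrt(145), <v, e_3> = 7/sqrt(957).
Square and sum: Σ |<v, e_j>|^2 = 194/33.
Compute ||v||^2 = v·v = 11.
Deficit = 11 − 194/33 = 169/33 ≥ 0, confirming Bessel's inequality. (The deficit equals ||v − Σ <v,e_j> e_j||^2, the squared distance from v to span{e_j}.)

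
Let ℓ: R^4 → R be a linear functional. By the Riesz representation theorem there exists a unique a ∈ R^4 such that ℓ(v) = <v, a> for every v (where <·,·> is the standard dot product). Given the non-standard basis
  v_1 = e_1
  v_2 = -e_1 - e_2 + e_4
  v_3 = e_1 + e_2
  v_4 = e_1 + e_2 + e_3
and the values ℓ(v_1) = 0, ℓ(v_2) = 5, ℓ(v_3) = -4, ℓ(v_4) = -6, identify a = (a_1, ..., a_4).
a = (0, -4, -2, 1)

Write a = (a_1, ..., a_4) in the standard basis. For each basis vector v_i, ℓ(v_i) = <v_i, a> is a linear equation in the a_j's. Collect the n equations into a matrix system V a = ℓ, where row i of V is v_i (expressed in the standard basis). Since V is invertible (lower-triangular with 1s on the diagonal, up to permutation), solve by back-substitution:
  V =
[[1, 0, 0, 0],
 [-1, -1, 0, 1],
 [1, 1, 0, 0],
 [1, 1, 1, 0]]
  V a = (0, 5, -4, -6)
Solving gives a = (0, -4, -2, 1).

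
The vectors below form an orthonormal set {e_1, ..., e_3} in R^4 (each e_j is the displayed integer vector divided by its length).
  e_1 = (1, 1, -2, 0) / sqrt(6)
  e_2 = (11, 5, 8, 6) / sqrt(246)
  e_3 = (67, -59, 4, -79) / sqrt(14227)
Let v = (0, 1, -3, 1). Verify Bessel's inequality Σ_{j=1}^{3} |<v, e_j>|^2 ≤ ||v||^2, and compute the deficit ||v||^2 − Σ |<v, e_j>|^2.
Σ |<v, e_j>|^2 = 3621/347; ||v||^2 = 11; deficit = 196/347

Write each e_j = u_j / sqrt(<u_j, u_j>) where u_j is the displayed integer vector. Then <v, e_j> = <v, u_j> / sqrt(<u_j, u_j>), so |<v, e_j>|^2 = <v, u_j>^2 / <u_j, u_j>.
Coefficients: <v, e_1> = 7/sqrt(6), <v, e_2> = -13/sqrt(246), <v, e_3> = -150/sqrt(14227).
Square and sum: Σ |<v, e_j>|^2 = 3621/347.
Compute ||v||^2 = v·v = 11.
Deficit = 11 − 3621/347 = 196/347 ≥ 0, confirming Bessel's inequality. (The deficit equals ||v − Σ <v,e_j> e_j||^2, the squared distance from v to span{e_j}.)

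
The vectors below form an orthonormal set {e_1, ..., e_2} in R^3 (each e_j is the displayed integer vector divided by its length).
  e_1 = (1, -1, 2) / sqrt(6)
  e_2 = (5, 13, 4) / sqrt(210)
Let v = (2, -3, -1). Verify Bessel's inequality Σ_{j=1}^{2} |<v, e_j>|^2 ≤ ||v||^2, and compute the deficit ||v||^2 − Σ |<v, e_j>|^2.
Σ |<v, e_j>|^2 = 234/35; ||v||^2 = 14; deficit = 256/35

Write each e_j = u_j / sqrt(<u_j, u_j>) where u_j is the displayed integer vector. Then <v, e_j> = <v, u_j> / sqrt(<u_j, u_j>), so |<v, e_j>|^2 = <v, u_j>^2 / <u_j, u_j>.
Coefficients: <v, e_1> = 3/sqrt(6), <v, e_2> = -33/sqrt(210).
Square and sum: Σ |<v, e_j>|^2 = 234/35.
Compute ||v||^2 = v·v = 14.
Deficit = 14 − 234/35 = 256/35 ≥ 0, confirming Bessel's inequality. (The deficit equals ||v − Σ <v,e_j> e_j||^2, the squared distance from v to span{e_j}.)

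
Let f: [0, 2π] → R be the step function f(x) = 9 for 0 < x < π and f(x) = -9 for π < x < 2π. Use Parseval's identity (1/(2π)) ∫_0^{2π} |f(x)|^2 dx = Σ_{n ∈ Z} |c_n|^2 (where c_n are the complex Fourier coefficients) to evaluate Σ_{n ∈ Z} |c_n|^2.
Σ |c_n|^2 = 81

Parseval equates the L^2 energy of f (normalised by 1/(2π)) with the ℓ^2 sum of its Fourier coefficients: (1/(2π)) ∫_0^{2π} |f|^2 = Σ |c_n|^2.
Compute the left side: (1/(2π)) [∫_0^π 9^2 dx + ∫_π^{2π} (-9)^2 dx] = (1/(2π)) · (81π + 81π) = (81 + 81)/2 = 81.
So Σ_{n ∈ Z} |c_n|^2 = 81.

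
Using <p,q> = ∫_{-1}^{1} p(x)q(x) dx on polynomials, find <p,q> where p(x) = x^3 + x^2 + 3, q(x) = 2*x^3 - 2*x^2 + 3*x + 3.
<p,q> = 594/35

Expand the product: p(x)·q(x) = 2*x^6 + x^4 + 12*x^3 - 3*x^2 + 9*x + 9.
∫_{-1}^{1} of each monomial x^k gives [2/(k+1) if k even, 0 if k odd]. Integrating term-by-term (or equivalently evaluating the antiderivative F(x) = 2*x^7/7 + x^5/5 + 3*x^4 - x^3 + 9*x^2/2 + 9*x at the endpoints):
  F(1) − F(−1) = 1119/70 − (-69/70) = 594/35.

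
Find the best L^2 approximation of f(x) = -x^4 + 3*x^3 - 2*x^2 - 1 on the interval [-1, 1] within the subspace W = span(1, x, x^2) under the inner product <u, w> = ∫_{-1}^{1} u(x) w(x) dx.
g(x) = -20*x^2/7 + 9*x/5 - 32/35

The best approximation g ∈ W is the orthogonal projection of f onto W. Writing g = a_0 + a_1 x + a_2 x^2, the coefficients solve the normal equations G · a = b where
  G_{ij} = <φ_i, φ_j> and b_i = <f, φ_i>, with φ_0 = 1, φ_1 = x, φ_2 = x^2.
G =
  [2, 0, 2/3]
  [0, 2/3, 0]
  [2/3, 0, 2/5],
b = (-56/15, 6/5, -184/105).
Solving gives a_0 = -32/35, a_1 = 9/5, a_2 = -20/7, so
  g(x) = -20*x^2/7 + 9*x/5 - 32/35.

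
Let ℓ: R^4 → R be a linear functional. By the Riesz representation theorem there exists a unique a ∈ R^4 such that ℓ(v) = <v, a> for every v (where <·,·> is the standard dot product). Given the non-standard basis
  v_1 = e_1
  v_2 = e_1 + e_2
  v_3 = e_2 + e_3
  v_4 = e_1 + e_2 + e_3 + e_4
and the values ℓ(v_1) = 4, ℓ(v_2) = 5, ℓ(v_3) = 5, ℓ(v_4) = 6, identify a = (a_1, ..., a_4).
a = (4, 1, 4, -3)

Write a = (a_1, ..., a_4) in the standard basis. For each basis vector v_i, ℓ(v_i) = <v_i, a> is a linear equation in the a_j's. Collect the n equations into a matrix system V a = ℓ, where row i of V is v_i (expressed in the standard basis). Since V is invertible (lower-triangular with 1s on the diagonal, up to permutation), solve by back-substitution:
  V =
[[1, 0, 0, 0],
 [1, 1, 0, 0],
 [0, 1, 1, 0],
 [1, 1, 1, 1]]
  V a = (4, 5, 5, 6)
Solving gives a = (4, 1, 4, -3).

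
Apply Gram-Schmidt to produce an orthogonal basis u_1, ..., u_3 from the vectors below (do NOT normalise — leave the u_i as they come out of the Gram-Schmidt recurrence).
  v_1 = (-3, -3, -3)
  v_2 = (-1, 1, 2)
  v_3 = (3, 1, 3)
Orthogonal basis:
  u_1 = (-3, -3, -3)
  u_2 = (-5/3, 1/3, 4/3)
  u_3 = (3/7, -9/7, 6/7)

Apply the Gram-Schmidt recurrence
  u_1 = v_1
  u_i = v_i − Σ_{j<i} ((v_i · u_j) / (u_j · u_j)) · u_j.

Step by step this gives:
  u_1 = (-3, -3, -3)
  u_2 = (-5/3, 1/3, 4/3)
  u_3 = (3/7, -9/7, 6/7)

Orthogonality check:
  u_2 · u_1 = 0 (should be 0)
  u_3 · u_1 = 0 (should be 0)
  u_3 · u_2 = 0 (should be 0)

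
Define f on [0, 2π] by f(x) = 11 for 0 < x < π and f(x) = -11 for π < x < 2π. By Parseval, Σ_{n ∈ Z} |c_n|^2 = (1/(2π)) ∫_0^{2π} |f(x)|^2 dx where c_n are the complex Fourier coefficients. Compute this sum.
Σ |c_n|^2 = 121

Parseval equates the L^2 energy of f (normalised by 1/(2π)) with the ℓ^2 sum of its Fourier coefficients: (1/(2π)) ∫_0^{2π} |f|^2 = Σ |c_n|^2.
Compute the left side: (1/(2π)) [∫_0^π 11^2 dx + ∫_π^{2π} (-11)^2 dx] = (1/(2π)) · (121π + 121π) = (121 + 121)/2 = 121.
So Σ_{n ∈ Z} |c_n|^2 = 121.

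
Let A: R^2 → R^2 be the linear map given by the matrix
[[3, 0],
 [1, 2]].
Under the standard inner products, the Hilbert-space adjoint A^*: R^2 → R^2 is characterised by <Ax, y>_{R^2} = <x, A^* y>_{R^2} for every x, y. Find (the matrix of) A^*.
A^* = A^T =
[[3, 1],
 [0, 2]]

For real matrices with standard dot products, the defining identity <Ax, y> = <x, A^* y> gives (Ax)^T y = x^T (A^*) y, i.e. x^T A^T y = x^T (A^*) y. Since this holds for all x, y, we must have A^* = A^T. Therefore
A^* =
[[3, 1],
 [0, 2]].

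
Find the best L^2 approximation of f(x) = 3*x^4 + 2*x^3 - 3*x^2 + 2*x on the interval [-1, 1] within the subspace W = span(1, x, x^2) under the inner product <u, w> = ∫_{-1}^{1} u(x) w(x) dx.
g(x) = -3*x^2/7 + 16*x/5 - 9/35

The best approximation g ∈ W is the orthogonal projection of f onto W. Writing g = a_0 + a_1 x + a_2 x^2, the coefficients solve the normal equations G · a = b where
  G_{ij} = <φ_i, φ_j> and b_i = <f, φ_i>, with φ_0 = 1, φ_1 = x, φ_2 = x^2.
G =
  [2, 0, 2/3]
  [0, 2/3, 0]
  [2/3, 0, 2/5],
b = (-4/5, 32/15, -12/35).
Solving gives a_0 = -9/35, a_1 = 16/5, a_2 = -3/7, so
  g(x) = -3*x^2/7 + 16*x/5 - 9/35.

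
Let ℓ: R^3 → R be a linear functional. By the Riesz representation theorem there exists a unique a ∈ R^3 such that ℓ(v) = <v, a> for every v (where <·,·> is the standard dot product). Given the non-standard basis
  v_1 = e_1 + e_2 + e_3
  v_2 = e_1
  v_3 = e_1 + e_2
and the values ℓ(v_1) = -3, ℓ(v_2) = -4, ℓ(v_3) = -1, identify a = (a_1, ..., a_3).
a = (-4, 3, -2)

Write a = (a_1, ..., a_3) in the standard basis. For each basis vector v_i, ℓ(v_i) = <v_i, a> is a linear equation in the a_j's. Collect the n equations into a matrix system V a = ℓ, where row i of V is v_i (expressed in the standard basis). Since V is invertible (lower-triangular with 1s on the diagonal, up to permutation), solve by back-substitution:
  V =
[[1, 1, 1],
 [1, 0, 0],
 [1, 1, 0]]
  V a = (-3, -4, -1)
Solving gives a = (-4, 3, -2).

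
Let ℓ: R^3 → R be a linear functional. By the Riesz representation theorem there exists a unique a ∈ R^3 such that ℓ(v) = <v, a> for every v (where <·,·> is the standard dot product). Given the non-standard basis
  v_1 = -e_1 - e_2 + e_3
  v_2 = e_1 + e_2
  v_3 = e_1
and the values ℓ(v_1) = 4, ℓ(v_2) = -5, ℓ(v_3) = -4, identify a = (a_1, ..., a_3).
a = (-4, -1, -1)

Write a = (a_1, ..., a_3) in the standard basis. For each basis vector v_i, ℓ(v_i) = <v_i, a> is a linear equation in the a_j's. Collect the n equations into a matrix system V a = ℓ, where row i of V is v_i (expressed in the standard basis). Since V is invertible (lower-triangular with 1s on the diagonal, up to permutation), solve by back-substitution:
  V =
[[-1, -1, 1],
 [1, 1, 0],
 [1, 0, 0]]
  V a = (4, -5, -4)
Solving gives a = (-4, -1, -1).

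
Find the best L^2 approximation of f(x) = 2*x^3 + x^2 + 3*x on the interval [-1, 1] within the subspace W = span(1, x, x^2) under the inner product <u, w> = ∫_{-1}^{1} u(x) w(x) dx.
g(x) = x^2 + 21*x/5

The best approximation g ∈ W is the orthogonal projection of f onto W. Writing g = a_0 + a_1 x + a_2 x^2, the coefficients solve the normal equations G · a = b where
  G_{ij} = <φ_i, φ_j> and b_i = <f, φ_i>, with φ_0 = 1, φ_1 = x, φ_2 = x^2.
G =
  [2, 0, 2/3]
  [0, 2/3, 0]
  [2/3, 0, 2/5],
b = (2/3, 14/5, 2/5).
Solving gives a_0 = 0, a_1 = 21/5, a_2 = 1, so
  g(x) = x^2 + 21*x/5.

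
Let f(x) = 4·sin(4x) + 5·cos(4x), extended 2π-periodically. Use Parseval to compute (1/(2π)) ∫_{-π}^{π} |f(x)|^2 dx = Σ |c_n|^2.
Σ |c_n|^2 = 41/2

Expand |f|^2 and use orthogonality of {sin(nx), cos(mx)} on [-π, π]:
  ∫_{-π}^{π} sin(nx)^2 dx = π, ∫ cos(mx)^2 dx = π, and cross terms integrate to 0.
So ∫_{-π}^{π} f(x)^2 dx = 4^2 · π + 5^2 · π = (16 + 25)π.
Divide by 2π: (16 + 25)/2 = 41/2.
By Parseval, this equals Σ |c_n|^2.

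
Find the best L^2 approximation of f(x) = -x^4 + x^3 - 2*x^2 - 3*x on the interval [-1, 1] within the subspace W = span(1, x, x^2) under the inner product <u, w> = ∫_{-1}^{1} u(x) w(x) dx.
g(x) = -20*x^2/7 - 12*x/5 + 3/35

The best approximation g ∈ W is the orthogonal projection of f onto W. Writing g = a_0 + a_1 x + a_2 x^2, the coefficients solve the normal equations G · a = b where
  G_{ij} = <φ_i, φ_j> and b_i = <f, φ_i>, with φ_0 = 1, φ_1 = x, φ_2 = x^2.
G =
  [2, 0, 2/3]
  [0, 2/3, 0]
  [2/3, 0, 2/5],
b = (-26/15, -8/5, -38/35).
Solving gives a_0 = 3/35, a_1 = -12/5, a_2 = -20/7, so
  g(x) = -20*x^2/7 - 12*x/5 + 3/35.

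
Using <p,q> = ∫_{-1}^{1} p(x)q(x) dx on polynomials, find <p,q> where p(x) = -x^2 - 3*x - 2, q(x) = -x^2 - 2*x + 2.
<p,q> = -18/5

Expand the product: p(x)·q(x) = x^4 + 5*x^3 + 6*x^2 - 2*x - 4.
∫_{-1}^{1} of each monomial x^k gives [2/(k+1) if k even, 0 if k odd]. Integrating term-by-term (or equivalently evaluating the antiderivative F(x) = x^5/5 + 5*x^4/4 + 2*x^3 - x^2 - 4*x at the endpoints):
  F(1) − F(−1) = -31/20 − (41/20) = -18/5.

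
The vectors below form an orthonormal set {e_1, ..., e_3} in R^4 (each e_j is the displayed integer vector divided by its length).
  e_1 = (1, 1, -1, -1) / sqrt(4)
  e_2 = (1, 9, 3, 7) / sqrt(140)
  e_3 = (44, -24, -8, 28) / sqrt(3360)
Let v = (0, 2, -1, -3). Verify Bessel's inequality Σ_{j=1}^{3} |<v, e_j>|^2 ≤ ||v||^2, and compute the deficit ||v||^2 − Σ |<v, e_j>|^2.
Σ |<v, e_j>|^2 = 83/6; ||v||^2 = 14; deficit = 1/6

Write each e_j = u_j / sqrt(<u_j, u_j>) where u_j is the displayed integer vector. Then <v, e_j> = <v, u_j> / sqrt(<u_j, u_j>), so |<v, e_j>|^2 = <v, u_j>^2 / <u_j, u_j>.
Coefficients: <v, e_1> = 6/sqrt(4), <v, e_2> = -6/sqrt(140), <v, e_3> = -124/sqrt(3360).
Square and sum: Σ |<v, e_j>|^2 = 83/6.
Compute ||v||^2 = v·v = 14.
Deficit = 14 − 83/6 = 1/6 ≥ 0, confirming Bessel's inequality. (The deficit equals ||v − Σ <v,e_j> e_j||^2, the squared distance from v to span{e_j}.)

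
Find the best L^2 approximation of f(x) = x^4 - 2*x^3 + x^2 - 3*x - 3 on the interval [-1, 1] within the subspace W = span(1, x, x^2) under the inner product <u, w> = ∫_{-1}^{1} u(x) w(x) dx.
g(x) = 13*x^2/7 - 21*x/5 - 108/35

The best approximation g ∈ W is the orthogonal projection of f onto W. Writing g = a_0 + a_1 x + a_2 x^2, the coefficients solve the normal equations G · a = b where
  G_{ij} = <φ_i, φ_j> and b_i = <f, φ_i>, with φ_0 = 1, φ_1 = x, φ_2 = x^2.
G =
  [2, 0, 2/3]
  [0, 2/3, 0]
  [2/3, 0, 2/5],
b = (-74/15, -14/5, -46/35).
Solving gives a_0 = -108/35, a_1 = -21/5, a_2 = 13/7, so
  g(x) = 13*x^2/7 - 21*x/5 - 108/35.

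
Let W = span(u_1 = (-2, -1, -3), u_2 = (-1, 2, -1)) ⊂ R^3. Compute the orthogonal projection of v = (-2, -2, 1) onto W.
proj_W(v) = (-1/25, -43/25, -2/5)

Set up U = [u_1 | ... | u_2] ∈ R^(3×2). The projector onto W = col(U) is P = U (U^T U)^(-1) U^T.
Compute U^T U =
  [14, 3]
  [3, 6],
and U^T v = (3, -3).
Solve U^T U · c = U^T v for the coefficients: c = (9/25, -17/25). The projection is proj_W(v) = U c.
Check: (v - proj_W(v)) · u_1 = 0  (should be 0).
Check: (v - proj_W(v)) · u_2 = 0  (should be 0).
Result: proj_W(v) = (-1/25, -43/25, -2/5).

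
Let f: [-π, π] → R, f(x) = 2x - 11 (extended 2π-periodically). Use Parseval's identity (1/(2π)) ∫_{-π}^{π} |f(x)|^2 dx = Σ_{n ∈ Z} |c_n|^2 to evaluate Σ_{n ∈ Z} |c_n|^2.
Σ |c_n|^2 = 4π^2/3 + 121

Expand and integrate term by term over [-π, π]:
  ∫ (2x)^2 dx = 4·(2π^3/3); ∫ 2·2·(-11)·x dx = 0 (odd integrand); ∫ (-11)^2 dx = 121·2π.
So (1/(2π)) ∫_{-π}^{π} (2x - 11)^2 dx = 4π^2/3 + 121 = 4π^2/3 + 121.
Parseval ⇒ Σ |c_n|^2 = 4π^2/3 + 121.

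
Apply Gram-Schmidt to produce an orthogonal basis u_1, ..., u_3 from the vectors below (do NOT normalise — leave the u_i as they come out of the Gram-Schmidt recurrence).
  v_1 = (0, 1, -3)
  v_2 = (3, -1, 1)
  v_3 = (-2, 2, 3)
Orthogonal basis:
  u_1 = (0, 1, -3)
  u_2 = (3, -3/5, -1/5)
  u_3 = (23/47, 207/94, 69/94)

Apply the Gram-Schmidt recurrence
  u_1 = v_1
  u_i = v_i − Σ_{j<i} ((v_i · u_j) / (u_j · u_j)) · u_j.

Step by step this gives:
  u_1 = (0, 1, -3)
  u_2 = (3, -3/5, -1/5)
  u_3 = (23/47, 207/94, 69/94)

Orthogonality check:
  u_2 · u_1 = 0 (should be 0)
  u_3 · u_1 = 0 (should be 0)
  u_3 · u_2 = 0 (should be 0)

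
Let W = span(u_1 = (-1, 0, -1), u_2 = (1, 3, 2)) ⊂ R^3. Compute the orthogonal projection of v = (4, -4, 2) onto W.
proj_W(v) = (70/19, -78/19, 44/19)

Set up U = [u_1 | ... | u_2] ∈ R^(3×2). The projector onto W = col(U) is P = U (U^T U)^(-1) U^T.
Compute U^T U =
  [2, -3]
  [-3, 14],
and U^T v = (-6, -4).
Solve U^T U · c = U^T v for the coefficients: c = (-96/19, -26/19). The projection is proj_W(v) = U c.
Check: (v - proj_W(v)) · u_1 = 0  (should be 0).
Check: (v - proj_W(v)) · u_2 = 0  (should be 0).
Result: proj_W(v) = (70/19, -78/19, 44/19).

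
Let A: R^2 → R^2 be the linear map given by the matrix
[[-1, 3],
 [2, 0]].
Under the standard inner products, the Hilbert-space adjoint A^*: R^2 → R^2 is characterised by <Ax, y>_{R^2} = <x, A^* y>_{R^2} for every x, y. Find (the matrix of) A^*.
A^* = A^T =
[[-1, 2],
 [3, 0]]

For real matrices with standard dot products, the defining identity <Ax, y> = <x, A^* y> gives (Ax)^T y = x^T (A^*) y, i.e. x^T A^T y = x^T (A^*) y. Since this holds for all x, y, we must have A^* = A^T. Therefore
A^* =
[[-1, 2],
 [3, 0]].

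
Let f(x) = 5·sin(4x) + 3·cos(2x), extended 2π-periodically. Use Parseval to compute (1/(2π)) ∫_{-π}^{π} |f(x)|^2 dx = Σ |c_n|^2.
Σ |c_n|^2 = 17

Expand |f|^2 and use orthogonality of {sin(nx), cos(mx)} on [-π, π]:
  ∫_{-π}^{π} sin(nx)^2 dx = π, ∫ cos(mx)^2 dx = π, and cross terms integrate to 0.
So ∫_{-π}^{π} f(x)^2 dx = 5^2 · π + 3^2 · π = (25 + 9)π.
Divide by 2π: (25 + 9)/2 = 17.
By Parseval, this equals Σ |c_n|^2.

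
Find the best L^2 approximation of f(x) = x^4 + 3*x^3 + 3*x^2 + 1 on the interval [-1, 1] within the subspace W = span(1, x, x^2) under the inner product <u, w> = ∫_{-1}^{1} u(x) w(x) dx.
g(x) = 27*x^2/7 + 9*x/5 + 32/35

The best approximation g ∈ W is the orthogonal projection of f onto W. Writing g = a_0 + a_1 x + a_2 x^2, the coefficients solve the normal equations G · a = b where
  G_{ij} = <φ_i, φ_j> and b_i = <f, φ_i>, with φ_0 = 1, φ_1 = x, φ_2 = x^2.
G =
  [2, 0, 2/3]
  [0, 2/3, 0]
  [2/3, 0, 2/5],
b = (22/5, 6/5, 226/105).
Solving gives a_0 = 32/35, a_1 = 9/5, a_2 = 27/7, so
  g(x) = 27*x^2/7 + 9*x/5 + 32/35.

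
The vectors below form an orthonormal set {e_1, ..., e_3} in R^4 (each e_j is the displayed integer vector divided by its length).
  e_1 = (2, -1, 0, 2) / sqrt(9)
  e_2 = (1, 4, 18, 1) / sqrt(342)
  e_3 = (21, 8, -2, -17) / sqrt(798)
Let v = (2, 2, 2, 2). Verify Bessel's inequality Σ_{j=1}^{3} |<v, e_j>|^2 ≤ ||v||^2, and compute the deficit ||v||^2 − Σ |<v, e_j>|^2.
Σ |<v, e_j>|^2 = 236/21; ||v||^2 = 16; deficit = 100/21

Write each e_j = u_j / sqrt(<u_j, u_j>) where u_j is the displayed integer vector. Then <v, e_j> = <v, u_j> / sqrt(<u_j, u_j>), so |<v, e_j>|^2 = <v, u_j>^2 / <u_j, u_j>.
Coefficients: <v, e_1> = 6/sqrt(9), <v, e_2> = 48/sqrt(342), <v, e_3> = 20/sqrt(798).
Square and sum: Σ |<v, e_j>|^2 = 236/21.
Compute ||v||^2 = v·v = 16.
Deficit = 16 − 236/21 = 100/21 ≥ 0, confirming Bessel's inequality. (The deficit equals ||v − Σ <v,e_j> e_j||^2, the squared distance from v to span{e_j}.)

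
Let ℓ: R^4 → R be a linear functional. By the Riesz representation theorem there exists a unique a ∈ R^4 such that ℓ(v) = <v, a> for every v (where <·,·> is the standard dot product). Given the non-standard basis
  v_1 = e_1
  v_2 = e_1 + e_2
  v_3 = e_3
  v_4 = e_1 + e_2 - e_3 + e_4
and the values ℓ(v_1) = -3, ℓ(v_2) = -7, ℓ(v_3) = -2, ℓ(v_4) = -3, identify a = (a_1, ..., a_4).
a = (-3, -4, -2, 2)

Write a = (a_1, ..., a_4) in the standard basis. For each basis vector v_i, ℓ(v_i) = <v_i, a> is a linear equation in the a_j's. Collect the n equations into a matrix system V a = ℓ, where row i of V is v_i (expressed in the standard basis). Since V is invertible (lower-triangular with 1s on the diagonal, up to permutation), solve by back-substitution:
  V =
[[1, 0, 0, 0],
 [1, 1, 0, 0],
 [0, 0, 1, 0],
 [1, 1, -1, 1]]
  V a = (-3, -7, -2, -3)
Solving gives a = (-3, -4, -2, 2).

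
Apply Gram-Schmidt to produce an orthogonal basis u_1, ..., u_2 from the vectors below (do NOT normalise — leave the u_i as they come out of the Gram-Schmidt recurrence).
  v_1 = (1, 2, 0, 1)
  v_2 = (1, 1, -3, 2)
Orthogonal basis:
  u_1 = (1, 2, 0, 1)
  u_2 = (1/6, -2/3, -3, 7/6)

Apply the Gram-Schmidt recurrence
  u_1 = v_1
  u_i = v_i − Σ_{j<i} ((v_i · u_j) / (u_j · u_j)) · u_j.

Step by step this gives:
  u_1 = (1, 2, 0, 1)
  u_2 = (1/6, -2/3, -3, 7/6)

Orthogonality check:
  u_2 · u_1 = 0 (should be 0)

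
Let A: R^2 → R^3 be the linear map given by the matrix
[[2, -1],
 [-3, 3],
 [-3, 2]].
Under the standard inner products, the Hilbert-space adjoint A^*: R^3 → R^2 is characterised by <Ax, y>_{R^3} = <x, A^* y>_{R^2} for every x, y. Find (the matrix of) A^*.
A^* = A^T =
[[2, -3, -3],
 [-1, 3, 2]]

For real matrices with standard dot products, the defining identity <Ax, y> = <x, A^* y> gives (Ax)^T y = x^T (A^*) y, i.e. x^T A^T y = x^T (A^*) y. Since this holds for all x, y, we must have A^* = A^T. Therefore
A^* =
[[2, -3, -3],
 [-1, 3, 2]].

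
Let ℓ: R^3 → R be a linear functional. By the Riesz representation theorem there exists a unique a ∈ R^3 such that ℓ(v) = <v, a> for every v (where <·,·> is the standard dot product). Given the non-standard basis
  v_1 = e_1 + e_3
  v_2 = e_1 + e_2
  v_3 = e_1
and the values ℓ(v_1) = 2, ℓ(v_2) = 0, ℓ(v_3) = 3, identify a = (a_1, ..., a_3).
a = (3, -3, -1)

Write a = (a_1, ..., a_3) in the standard basis. For each basis vector v_i, ℓ(v_i) = <v_i, a> is a linear equation in the a_j's. Collect the n equations into a matrix system V a = ℓ, where row i of V is v_i (expressed in the standard basis). Since V is invertible (lower-triangular with 1s on the diagonal, up to permutation), solve by back-substitution:
  V =
[[1, 0, 1],
 [1, 1, 0],
 [1, 0, 0]]
  V a = (2, 0, 3)
Solving gives a = (3, -3, -1).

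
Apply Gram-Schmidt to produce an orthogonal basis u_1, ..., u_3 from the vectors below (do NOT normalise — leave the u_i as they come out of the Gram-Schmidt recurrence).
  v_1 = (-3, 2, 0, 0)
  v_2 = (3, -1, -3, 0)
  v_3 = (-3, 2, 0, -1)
Orthogonal basis:
  u_1 = (-3, 2, 0, 0)
  u_2 = (6/13, 9/13, -3, 0)
  u_3 = (0, 0, 0, -1)

Apply the Gram-Schmidt recurrence
  u_1 = v_1
  u_i = v_i − Σ_{j<i} ((v_i · u_j) / (u_j · u_j)) · u_j.

Step by step this gives:
  u_1 = (-3, 2, 0, 0)
  u_2 = (6/13, 9/13, -3, 0)
  u_3 = (0, 0, 0, -1)

Orthogonality check:
  u_2 · u_1 = 0 (should be 0)
  u_3 · u_1 = 0 (should be 0)
  u_3 · u_2 = 0 (should be 0)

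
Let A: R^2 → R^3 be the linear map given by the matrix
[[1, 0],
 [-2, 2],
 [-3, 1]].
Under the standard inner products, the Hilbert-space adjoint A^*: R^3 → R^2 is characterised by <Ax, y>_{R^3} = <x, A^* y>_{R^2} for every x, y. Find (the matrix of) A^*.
A^* = A^T =
[[1, -2, -3],
 [0, 2, 1]]

For real matrices with standard dot products, the defining identity <Ax, y> = <x, A^* y> gives (Ax)^T y = x^T (A^*) y, i.e. x^T A^T y = x^T (A^*) y. Since this holds for all x, y, we must have A^* = A^T. Therefore
A^* =
[[1, -2, -3],
 [0, 2, 1]].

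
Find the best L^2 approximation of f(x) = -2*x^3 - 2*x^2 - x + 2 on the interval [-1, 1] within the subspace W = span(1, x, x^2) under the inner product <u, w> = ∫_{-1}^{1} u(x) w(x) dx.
g(x) = -2*x^2 - 11*x/5 + 2

The best approximation g ∈ W is the orthogonal projection of f onto W. Writing g = a_0 + a_1 x + a_2 x^2, the coefficients solve the normal equations G · a = b where
  G_{ij} = <φ_i, φ_j> and b_i = <f, φ_i>, with φ_0 = 1, φ_1 = x, φ_2 = x^2.
G =
  [2, 0, 2/3]
  [0, 2/3, 0]
  [2/3, 0, 2/5],
b = (8/3, -22/15, 8/15).
Solving gives a_0 = 2, a_1 = -11/5, a_2 = -2, so
  g(x) = -2*x^2 - 11*x/5 + 2.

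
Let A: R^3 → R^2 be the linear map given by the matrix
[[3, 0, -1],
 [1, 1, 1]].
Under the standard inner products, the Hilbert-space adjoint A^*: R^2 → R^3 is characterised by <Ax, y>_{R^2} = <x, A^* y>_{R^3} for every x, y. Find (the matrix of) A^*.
A^* = A^T =
[[3, 1],
 [0, 1],
 [-1, 1]]

For real matrices with standard dot products, the defining identity <Ax, y> = <x, A^* y> gives (Ax)^T y = x^T (A^*) y, i.e. x^T A^T y = x^T (A^*) y. Since this holds for all x, y, we must have A^* = A^T. Therefore
A^* =
[[3, 1],
 [0, 1],
 [-1, 1]].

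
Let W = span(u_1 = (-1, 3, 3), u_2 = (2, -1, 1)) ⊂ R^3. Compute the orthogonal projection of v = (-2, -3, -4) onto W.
proj_W(v) = (-71/55, -239/110, -101/22)

Set up U = [u_1 | ... | u_2] ∈ R^(3×2). The projector onto W = col(U) is P = U (U^T U)^(-1) U^T.
Compute U^T U =
  [19, -2]
  [-2, 6],
and U^T v = (-19, -5).
Solve U^T U · c = U^T v for the coefficients: c = (-62/55, -133/110). The projection is proj_W(v) = U c.
Check: (v - proj_W(v)) · u_1 = 0  (should be 0).
Check: (v - proj_W(v)) · u_2 = 0  (should be 0).
Result: proj_W(v) = (-71/55, -239/110, -101/22).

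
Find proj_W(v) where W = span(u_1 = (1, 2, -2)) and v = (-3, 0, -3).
proj_W(v) = (1/3, 2/3, -2/3)

Set up U = [u_1 | ... | u_1] ∈ R^(3×1). The projector onto W = col(U) is P = U (U^T U)^(-1) U^T.
Compute U^T U =
  [9],
and U^T v = (3).
Solve U^T U · c = U^T v for the coefficients: c = (1/3). The projection is proj_W(v) = U c.
Check: (v - proj_W(v)) · u_1 = 0  (should be 0).
Result: proj_W(v) = (1/3, 2/3, -2/3).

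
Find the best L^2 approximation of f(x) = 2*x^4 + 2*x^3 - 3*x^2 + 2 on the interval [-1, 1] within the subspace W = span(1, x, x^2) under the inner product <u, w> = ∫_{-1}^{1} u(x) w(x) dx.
g(x) = -9*x^2/7 + 6*x/5 + 64/35

The best approximation g ∈ W is the orthogonal projection of f onto W. Writing g = a_0 + a_1 x + a_2 x^2, the coefficients solve the normal equations G · a = b where
  G_{ij} = <φ_i, φ_j> and b_i = <f, φ_i>, with φ_0 = 1, φ_1 = x, φ_2 = x^2.
G =
  [2, 0, 2/3]
  [0, 2/3, 0]
  [2/3, 0, 2/5],
b = (14/5, 4/5, 74/105).
Solving gives a_0 = 64/35, a_1 = 6/5, a_2 = -9/7, so
  g(x) = -9*x^2/7 + 6*x/5 + 64/35.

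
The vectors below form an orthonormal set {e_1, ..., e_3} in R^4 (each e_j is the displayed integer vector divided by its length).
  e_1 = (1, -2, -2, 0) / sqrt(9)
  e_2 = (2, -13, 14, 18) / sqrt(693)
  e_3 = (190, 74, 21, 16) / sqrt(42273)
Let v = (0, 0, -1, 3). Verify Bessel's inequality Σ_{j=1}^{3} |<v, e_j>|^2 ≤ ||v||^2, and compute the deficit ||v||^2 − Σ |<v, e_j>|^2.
Σ |<v, e_j>|^2 = 169/61; ||v||^2 = 10; deficit = 441/61

Write each e_j = u_j / sqrt(<u_j, u_j>) where u_j is the displayed integer vector. Then <v, e_j> = <v, u_j> / sqrt(<u_j, u_j>), so |<v, e_j>|^2 = <v, u_j>^2 / <u_j, u_j>.
Coefficients: <v, e_1> = 2/sqrt(9), <v, e_2> = 40/sqrt(693), <v, e_3> = 27/sqrt(42273).
Square and sum: Σ |<v, e_j>|^2 = 169/61.
Compute ||v||^2 = v·v = 10.
Deficit = 10 − 169/61 = 441/61 ≥ 0, confirming Bessel's inequality. (The deficit equals ||v − Σ <v,e_j> e_j||^2, the squared distance from v to span{e_j}.)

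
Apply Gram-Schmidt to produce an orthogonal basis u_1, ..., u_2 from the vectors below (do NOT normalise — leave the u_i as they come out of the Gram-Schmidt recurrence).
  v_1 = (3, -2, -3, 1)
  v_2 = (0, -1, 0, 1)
Orthogonal basis:
  u_1 = (3, -2, -3, 1)
  u_2 = (-9/23, -17/23, 9/23, 20/23)

Apply the Gram-Schmidt recurrence
  u_1 = v_1
  u_i = v_i − Σ_{j<i} ((v_i · u_j) / (u_j · u_j)) · u_j.

Step by step this gives:
  u_1 = (3, -2, -3, 1)
  u_2 = (-9/23, -17/23, 9/23, 20/23)

Orthogonality check:
  u_2 · u_1 = 0 (should be 0)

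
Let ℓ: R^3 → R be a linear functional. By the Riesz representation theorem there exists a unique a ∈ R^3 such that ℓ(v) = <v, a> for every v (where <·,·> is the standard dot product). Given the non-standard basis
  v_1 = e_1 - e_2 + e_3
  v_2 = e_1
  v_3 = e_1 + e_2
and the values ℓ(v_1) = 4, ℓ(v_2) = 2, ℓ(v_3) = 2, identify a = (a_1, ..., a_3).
a = (2, 0, 2)

Write a = (a_1, ..., a_3) in the standard basis. For each basis vector v_i, ℓ(v_i) = <v_i, a> is a linear equation in the a_j's. Collect the n equations into a matrix system V a = ℓ, where row i of V is v_i (expressed in the standard basis). Since V is invertible (lower-triangular with 1s on the diagonal, up to permutation), solve by back-substitution:
  V =
[[1, -1, 1],
 [1, 0, 0],
 [1, 1, 0]]
  V a = (4, 2, 2)
Solving gives a = (2, 0, 2).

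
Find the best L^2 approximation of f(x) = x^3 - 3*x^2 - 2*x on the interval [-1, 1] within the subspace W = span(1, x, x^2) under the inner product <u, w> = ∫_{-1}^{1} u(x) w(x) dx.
g(x) = -3*x^2 - 7*x/5

The best approximation g ∈ W is the orthogonal projection of f onto W. Writing g = a_0 + a_1 x + a_2 x^2, the coefficients solve the normal equations G · a = b where
  G_{ij} = <φ_i, φ_j> and b_i = <f, φ_i>, with φ_0 = 1, φ_1 = x, φ_2 = x^2.
G =
  [2, 0, 2/3]
  [0, 2/3, 0]
  [2/3, 0, 2/5],
b = (-2, -14/15, -6/5).
Solving gives a_0 = 0, a_1 = -7/5, a_2 = -3, so
  g(x) = -3*x^2 - 7*x/5.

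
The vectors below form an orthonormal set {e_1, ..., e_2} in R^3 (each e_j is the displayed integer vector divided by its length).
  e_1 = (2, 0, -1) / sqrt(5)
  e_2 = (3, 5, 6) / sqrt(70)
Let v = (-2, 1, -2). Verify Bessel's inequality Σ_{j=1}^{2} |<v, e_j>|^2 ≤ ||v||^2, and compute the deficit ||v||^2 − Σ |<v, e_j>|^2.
Σ |<v, e_j>|^2 = 45/14; ||v||^2 = 9; deficit = 81/14

Write each e_j = u_j / sqrt(<u_j, u_j>) where u_j is the displayed integer vector. Then <v, e_j> = <v, u_j> / sqrt(<u_j, u_j>), so |<v, e_j>|^2 = <v, u_j>^2 / <u_j, u_j>.
Coefficients: <v, e_1> = -2/sqrt(5), <v, e_2> = -13/sqrt(70).
Square and sum: Σ |<v, e_j>|^2 = 45/14.
Compute ||v||^2 = v·v = 9.
Deficit = 9 − 45/14 = 81/14 ≥ 0, confirming Bessel's inequality. (The deficit equals ||v − Σ <v,e_j> e_j||^2, the squared distance from v to span{e_j}.)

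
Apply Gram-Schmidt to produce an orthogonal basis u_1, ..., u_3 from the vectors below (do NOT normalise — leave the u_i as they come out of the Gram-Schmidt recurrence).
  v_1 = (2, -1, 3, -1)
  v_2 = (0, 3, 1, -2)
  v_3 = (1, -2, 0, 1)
Orthogonal basis:
  u_1 = (2, -1, 3, -1)
  u_2 = (-4/15, 47/15, 3/5, -28/15)
  u_3 = (45/103, 12/103, -24/103, 6/103)

Apply the Gram-Schmidt recurrence
  u_1 = v_1
  u_i = v_i − Σ_{j<i} ((v_i · u_j) / (u_j · u_j)) · u_j.

Step by step this gives:
  u_1 = (2, -1, 3, -1)
  u_2 = (-4/15, 47/15, 3/5, -28/15)
  u_3 = (45/103, 12/103, -24/103, 6/103)

Orthogonality check:
  u_2 · u_1 = 0 (should be 0)
  u_3 · u_1 = 0 (should be 0)
  u_3 · u_2 = 0 (should be 0)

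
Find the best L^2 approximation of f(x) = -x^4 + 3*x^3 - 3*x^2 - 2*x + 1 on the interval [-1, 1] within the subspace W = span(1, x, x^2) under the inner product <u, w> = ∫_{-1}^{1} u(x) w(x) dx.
g(x) = -27*x^2/7 - x/5 + 38/35

The best approximation g ∈ W is the orthogonal projection of f onto W. Writing g = a_0 + a_1 x + a_2 x^2, the coefficients solve the normal equations G · a = b where
  G_{ij} = <φ_i, φ_j> and b_i = <f, φ_i>, with φ_0 = 1, φ_1 = x, φ_2 = x^2.
G =
  [2, 0, 2/3]
  [0, 2/3, 0]
  [2/3, 0, 2/5],
b = (-2/5, -2/15, -86/105).
Solving gives a_0 = 38/35, a_1 = -1/5, a_2 = -27/7, so
  g(x) = -27*x^2/7 - x/5 + 38/35.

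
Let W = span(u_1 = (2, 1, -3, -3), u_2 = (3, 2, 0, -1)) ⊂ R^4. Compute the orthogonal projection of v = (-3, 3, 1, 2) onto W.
proj_W(v) = (-175/201, -79/201, 113/67, 322/201)

Set up U = [u_1 | ... | u_2] ∈ R^(4×2). The projector onto W = col(U) is P = U (U^T U)^(-1) U^T.
Compute U^T U =
  [23, 11]
  [11, 14],
and U^T v = (-12, -5).
Solve U^T U · c = U^T v for the coefficients: c = (-113/201, 17/201). The projection is proj_W(v) = U c.
Check: (v - proj_W(v)) · u_1 = 0  (should be 0).
Check: (v - proj_W(v)) · u_2 = 0  (should be 0).
Result: proj_W(v) = (-175/201, -79/201, 113/67, 322/201).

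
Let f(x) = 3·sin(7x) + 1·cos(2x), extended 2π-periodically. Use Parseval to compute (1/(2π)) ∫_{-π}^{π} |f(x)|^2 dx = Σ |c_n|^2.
Σ |c_n|^2 = 5

Expand |f|^2 and use orthogonality of {sin(nx), cos(mx)} on [-π, π]:
  ∫_{-π}^{π} sin(nx)^2 dx = π, ∫ cos(mx)^2 dx = π, and cross terms integrate to 0.
So ∫_{-π}^{π} f(x)^2 dx = 3^2 · π + 1^2 · π = (9 + 1)π.
Divide by 2π: (9 + 1)/2 = 5.
By Parseval, this equals Σ |c_n|^2.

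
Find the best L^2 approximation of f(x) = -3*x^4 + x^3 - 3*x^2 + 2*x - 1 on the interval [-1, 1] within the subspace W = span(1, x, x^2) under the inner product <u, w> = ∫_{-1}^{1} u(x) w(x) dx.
g(x) = -39*x^2/7 + 13*x/5 - 26/35

The best approximation g ∈ W is the orthogonal projection of f onto W. Writing g = a_0 + a_1 x + a_2 x^2, the coefficients solve the normal equations G · a = b where
  G_{ij} = <φ_i, φ_j> and b_i = <f, φ_i>, with φ_0 = 1, φ_1 = x, φ_2 = x^2.
G =
  [2, 0, 2/3]
  [0, 2/3, 0]
  [2/3, 0, 2/5],
b = (-26/5, 26/15, -286/105).
Solving gives a_0 = -26/35, a_1 = 13/5, a_2 = -39/7, so
  g(x) = -39*x^2/7 + 13*x/5 - 26/35.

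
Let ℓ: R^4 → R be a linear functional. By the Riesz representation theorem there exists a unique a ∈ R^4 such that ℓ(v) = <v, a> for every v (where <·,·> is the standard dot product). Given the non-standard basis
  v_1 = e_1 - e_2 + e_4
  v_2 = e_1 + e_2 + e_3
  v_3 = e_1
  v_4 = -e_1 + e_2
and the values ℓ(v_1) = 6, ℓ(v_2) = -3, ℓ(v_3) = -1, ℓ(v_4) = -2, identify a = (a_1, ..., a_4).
a = (-1, -3, 1, 4)

Write a = (a_1, ..., a_4) in the standard basis. For each basis vector v_i, ℓ(v_i) = <v_i, a> is a linear equation in the a_j's. Collect the n equations into a matrix system V a = ℓ, where row i of V is v_i (expressed in the standard basis). Since V is invertible (lower-triangular with 1s on the diagonal, up to permutation), solve by back-substitution:
  V =
[[1, -1, 0, 1],
 [1, 1, 1, 0],
 [1, 0, 0, 0],
 [-1, 1, 0, 0]]
  V a = (6, -3, -1, -2)
Solving gives a = (-1, -3, 1, 4).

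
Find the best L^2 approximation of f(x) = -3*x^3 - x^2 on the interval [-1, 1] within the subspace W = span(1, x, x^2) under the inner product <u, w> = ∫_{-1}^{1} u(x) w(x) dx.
g(x) = -x^2 - 9*x/5

The best approximation g ∈ W is the orthogonal projection of f onto W. Writing g = a_0 + a_1 x + a_2 x^2, the coefficients solve the normal equations G · a = b where
  G_{ij} = <φ_i, φ_j> and b_i = <f, φ_i>, with φ_0 = 1, φ_1 = x, φ_2 = x^2.
G =
  [2, 0, 2/3]
  [0, 2/3, 0]
  [2/3, 0, 2/5],
b = (-2/3, -6/5, -2/5).
Solving gives a_0 = 0, a_1 = -9/5, a_2 = -1, so
  g(x) = -x^2 - 9*x/5.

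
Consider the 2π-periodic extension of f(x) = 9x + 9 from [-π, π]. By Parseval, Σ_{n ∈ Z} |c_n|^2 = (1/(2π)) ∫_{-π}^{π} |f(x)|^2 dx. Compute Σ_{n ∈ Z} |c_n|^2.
Σ |c_n|^2 = 27π^2 + 81

Expand and integrate term by term over [-π, π]:
  ∫ (9x)^2 dx = 81·(2π^3/3); ∫ 2·9·(9)·x dx = 0 (odd integrand); ∫ 9^2 dx = 81·2π.
So (1/(2π)) ∫_{-π}^{π} (9x + 9)^2 dx = 81π^2/3 + 81 = 27π^2 + 81.
Parseval ⇒ Σ |c_n|^2 = 27π^2 + 81.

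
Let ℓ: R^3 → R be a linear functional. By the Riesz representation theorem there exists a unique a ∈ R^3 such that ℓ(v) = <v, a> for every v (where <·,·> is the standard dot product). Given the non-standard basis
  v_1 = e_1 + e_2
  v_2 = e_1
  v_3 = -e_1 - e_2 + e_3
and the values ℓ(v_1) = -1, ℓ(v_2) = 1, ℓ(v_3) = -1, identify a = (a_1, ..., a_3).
a = (1, -2, -2)

Write a = (a_1, ..., a_3) in the standard basis. For each basis vector v_i, ℓ(v_i) = <v_i, a> is a linear equation in the a_j's. Collect the n equations into a matrix system V a = ℓ, where row i of V is v_i (expressed in the standard basis). Since V is invertible (lower-triangular with 1s on the diagonal, up to permutation), solve by back-substitution:
  V =
[[1, 1, 0],
 [1, 0, 0],
 [-1, -1, 1]]
  V a = (-1, 1, -1)
Solving gives a = (1, -2, -2).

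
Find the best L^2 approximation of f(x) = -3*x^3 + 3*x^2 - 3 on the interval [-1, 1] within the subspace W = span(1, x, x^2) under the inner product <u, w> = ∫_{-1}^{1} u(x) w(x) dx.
g(x) = 3*x^2 - 9*x/5 - 3

The best approximation g ∈ W is the orthogonal projection of f onto W. Writing g = a_0 + a_1 x + a_2 x^2, the coefficients solve the normal equations G · a = b where
  G_{ij} = <φ_i, φ_j> and b_i = <f, φ_i>, with φ_0 = 1, φ_1 = x, φ_2 = x^2.
G =
  [2, 0, 2/3]
  [0, 2/3, 0]
  [2/3, 0, 2/5],
b = (-4, -6/5, -4/5).
Solving gives a_0 = -3, a_1 = -9/5, a_2 = 3, so
  g(x) = 3*x^2 - 9*x/5 - 3.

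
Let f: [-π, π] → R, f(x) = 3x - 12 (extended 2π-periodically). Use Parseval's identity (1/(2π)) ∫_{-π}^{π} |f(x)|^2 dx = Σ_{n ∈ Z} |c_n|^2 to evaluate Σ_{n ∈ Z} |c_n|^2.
Σ |c_n|^2 = 3π^2 + 144

Expand and integrate term by term over [-π, π]:
  ∫ (3x)^2 dx = 9·(2π^3/3); ∫ 2·3·(-12)·x dx = 0 (odd integrand); ∫ (-12)^2 dx = 144·2π.
So (1/(2π)) ∫_{-π}^{π} (3x - 12)^2 dx = 9π^2/3 + 144 = 3π^2 + 144.
Parseval ⇒ Σ |c_n|^2 = 3π^2 + 144.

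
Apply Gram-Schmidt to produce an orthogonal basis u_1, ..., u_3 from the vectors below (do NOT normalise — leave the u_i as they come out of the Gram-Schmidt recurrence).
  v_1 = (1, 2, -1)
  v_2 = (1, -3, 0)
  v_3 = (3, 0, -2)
Orthogonal basis:
  u_1 = (1, 2, -1)
  u_2 = (11/6, -4/3, -5/6)
  u_3 = (-3/35, -1/35, -1/7)

Apply the Gram-Schmidt recurrence
  u_1 = v_1
  u_i = v_i − Σ_{j<i} ((v_i · u_j) / (u_j · u_j)) · u_j.

Step by step this gives:
  u_1 = (1, 2, -1)
  u_2 = (11/6, -4/3, -5/6)
  u_3 = (-3/35, -1/35, -1/7)

Orthogonality check:
  u_2 · u_1 = 0 (should be 0)
  u_3 · u_1 = 0 (should be 0)
  u_3 · u_2 = 0 (should be 0)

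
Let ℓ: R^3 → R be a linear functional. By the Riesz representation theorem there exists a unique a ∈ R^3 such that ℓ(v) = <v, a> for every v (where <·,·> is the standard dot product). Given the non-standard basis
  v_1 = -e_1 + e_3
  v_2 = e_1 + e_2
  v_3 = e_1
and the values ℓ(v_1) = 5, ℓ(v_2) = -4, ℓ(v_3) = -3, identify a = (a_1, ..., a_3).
a = (-3, -1, 2)

Write a = (a_1, ..., a_3) in the standard basis. For each basis vector v_i, ℓ(v_i) = <v_i, a> is a linear equation in the a_j's. Collect the n equations into a matrix system V a = ℓ, where row i of V is v_i (expressed in the standard basis). Since V is invertible (lower-triangular with 1s on the diagonal, up to permutation), solve by back-substitution:
  V =
[[-1, 0, 1],
 [1, 1, 0],
 [1, 0, 0]]
  V a = (5, -4, -3)
Solving gives a = (-3, -1, 2).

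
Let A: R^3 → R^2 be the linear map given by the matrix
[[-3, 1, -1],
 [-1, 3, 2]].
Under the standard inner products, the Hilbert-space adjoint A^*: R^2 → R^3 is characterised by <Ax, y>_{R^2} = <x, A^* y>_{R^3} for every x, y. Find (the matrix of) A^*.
A^* = A^T =
[[-3, -1],
 [1, 3],
 [-1, 2]]

For real matrices with standard dot products, the defining identity <Ax, y> = <x, A^* y> gives (Ax)^T y = x^T (A^*) y, i.e. x^T A^T y = x^T (A^*) y. Since this holds for all x, y, we must have A^* = A^T. Therefore
A^* =
[[-3, -1],
 [1, 3],
 [-1, 2]].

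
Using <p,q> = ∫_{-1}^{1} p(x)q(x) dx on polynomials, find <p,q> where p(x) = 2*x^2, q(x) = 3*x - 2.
<p,q> = -8/3

Expand the product: p(x)·q(x) = 6*x^3 - 4*x^2.
∫_{-1}^{1} of each monomial x^k gives [2/(k+1) if k even, 0 if k odd]. Integrating term-by-term (or equivalently evaluating the antiderivative F(x) = 3*x^4/2 - 4*x^3/3 at the endpoints):
  F(1) − F(−1) = 1/6 − (17/6) = -8/3.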